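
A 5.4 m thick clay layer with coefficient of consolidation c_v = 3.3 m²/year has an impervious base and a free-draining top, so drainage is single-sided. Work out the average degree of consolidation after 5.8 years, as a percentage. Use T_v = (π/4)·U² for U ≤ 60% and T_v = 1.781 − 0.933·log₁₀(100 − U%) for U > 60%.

Drainage path length: H_d = H = 5.4 m (single drainage).
T_v = c_v·t/H_d² = 3.3×5.8/5.4² = 0.65638.
T_v = 0.65638 corresponds to the U > 60% branch:
U = 1 − 10^((1.781 − T_v)/0.933)/100 = 0.8395

U ≈ 84 %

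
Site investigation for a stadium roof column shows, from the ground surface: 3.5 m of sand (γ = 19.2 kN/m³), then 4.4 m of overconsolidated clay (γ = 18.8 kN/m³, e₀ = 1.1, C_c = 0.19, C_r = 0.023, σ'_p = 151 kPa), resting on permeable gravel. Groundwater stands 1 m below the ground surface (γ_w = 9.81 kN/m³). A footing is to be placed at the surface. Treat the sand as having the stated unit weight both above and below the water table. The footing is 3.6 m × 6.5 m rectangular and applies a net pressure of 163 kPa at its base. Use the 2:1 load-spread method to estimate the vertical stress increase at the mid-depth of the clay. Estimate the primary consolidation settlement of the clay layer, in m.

Mid-depth of clay below the ground surface: z = 3.5 + 4.4/2 = 5.7 m.
Total vertical stress at mid-clay: σ_v = 19.2×3.5 + 18.8×2.2 = 108.56 kPa.
Pore pressure: u = 9.81×(5.7 − 1) = 46.107 kPa.
Initial effective stress: σ'_0 = σ_v − u = 108.56 − 46.107 = 62.453 kPa.
Stress increase at mid-clay by the 2:1 spreading method:
Δσ = qBL/((B+z)(L+z)) = 163×3.6×6.5/((3.6+5.7)(6.5+5.7)) = 33.617 kPa
Final effective stress: σ'_f = 62.453 + 33.617 = 96.07 kPa.
σ'_f = 96.07 ≤ σ'_p = 151 kPa, so the clay remains overconsolidated and only the recompression index applies:
S_c = C_r·H/(1+e₀)·log₁₀(σ'_f/σ'_0) = 0.023×4.4/2.1×log₁₀(96.07/62.453)
    = 0.04819 × 0.18703 = 0.009013 m

S_c ≈ 0.00901 m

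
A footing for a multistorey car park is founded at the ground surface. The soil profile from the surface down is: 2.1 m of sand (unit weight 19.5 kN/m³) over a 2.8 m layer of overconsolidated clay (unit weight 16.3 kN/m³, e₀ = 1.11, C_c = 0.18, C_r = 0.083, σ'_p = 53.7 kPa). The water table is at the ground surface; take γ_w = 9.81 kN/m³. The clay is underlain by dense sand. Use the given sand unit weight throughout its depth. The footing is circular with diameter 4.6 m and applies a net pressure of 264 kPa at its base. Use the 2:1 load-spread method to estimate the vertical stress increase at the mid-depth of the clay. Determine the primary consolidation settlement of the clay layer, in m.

Mid-depth of clay below the ground surface: z = 2.1 + 2.8/2 = 3.5 m.
Total vertical stress at mid-clay: σ_v = 19.5×2.1 + 16.3×1.4 = 63.77 kPa.
Pore pressure: u = 9.81×(3.5 − 0) = 34.335 kPa.
Initial effective stress: σ'_0 = σ_v − u = 63.77 − 34.335 = 29.435 kPa.
Stress increase at mid-clay by the 2:1 spreading method:
Δσ ≈ qD²/(D+z)² = 264×4.6²/(4.6+3.5)² = 85.143 kPa
Final effective stress: σ'_f = 29.435 + 85.143 = 114.58 kPa.
σ'_f = 114.58 > σ'_p = 53.7 kPa, so the stress path crosses the preconsolidation pressure — recompression up to σ'_p, then virgin compression beyond:
S_c = H/(1+e₀)·[C_r·log₁₀(σ'_p/σ'_0) + C_c·log₁₀(σ'_f/σ'_p)]
    = 2.8/2.11 × [0.083×log₁₀(53.7/29.435) + 0.18×log₁₀(114.58/53.7)]
    = 1.327 × [0.021672 + 0.059244] = 0.1074 m

S_c ≈ 0.107 m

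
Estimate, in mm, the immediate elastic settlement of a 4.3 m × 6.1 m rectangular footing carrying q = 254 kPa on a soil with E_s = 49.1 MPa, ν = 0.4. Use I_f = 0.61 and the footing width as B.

S_e ≈ 11.4 mm

Immediate (elastic) settlement: S_e = q·B·(1−ν²)/E_s · I_f.
E_s = 49.1 MPa = 49100 kPa.
S_e = 254 × 4.3 × (1 − 0.4²) / 49100 × 0.61
    = 254 × 4.3 × 0.84 / 49100 × 0.61
    = 0.0114 m = 11.4 mm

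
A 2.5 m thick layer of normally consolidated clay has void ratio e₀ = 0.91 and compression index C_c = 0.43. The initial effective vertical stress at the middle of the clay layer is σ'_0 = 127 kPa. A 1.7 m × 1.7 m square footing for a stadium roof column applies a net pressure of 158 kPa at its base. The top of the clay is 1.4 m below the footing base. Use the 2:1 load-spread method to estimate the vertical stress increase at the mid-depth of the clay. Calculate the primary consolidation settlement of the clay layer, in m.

S_c ≈ 0.0425 m

Mid-depth of clay below the footing base: z = 1.4 + 2.5/2 = 2.65 m.
Stress increase at mid-clay by the 2:1 spreading method:
Δσ = qBL/((B+z)(L+z)) = 158×1.7×1.7/((1.7+2.65)(1.7+2.65)) = 24.131 kPa
Final effective stress: σ'_f = σ'_0 + Δσ = 127 + 24.131 = 151.13 kPa.
Normally consolidated clay, so the full stress increment lies on the virgin compression line:
S_c = C_c·H/(1+e₀)·log₁₀(σ'_f/σ'_0) = 0.43×2.5/(1+0.91)×log₁₀(151.13/127)
    = 0.56283 × 0.075547 = 0.04252 m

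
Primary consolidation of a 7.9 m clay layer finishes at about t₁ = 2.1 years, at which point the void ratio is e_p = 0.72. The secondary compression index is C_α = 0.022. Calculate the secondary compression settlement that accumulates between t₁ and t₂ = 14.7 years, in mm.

Secondary compression: S_s = C_α·H/(1+e_p)·log₁₀(t₂/t₁)
S_s = 0.022×7.9/(1+0.72)×log₁₀(14.7/2.1)
    = 0.101 × 0.8451 = 0.08539 m

S_s ≈ 85.4 mm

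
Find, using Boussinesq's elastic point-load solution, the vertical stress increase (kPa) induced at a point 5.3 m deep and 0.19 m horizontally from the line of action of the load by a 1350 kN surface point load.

Boussinesq vertical stress below a point load on an elastic half-space:
Δσ_z = 3P/(2πz²) · [1 + (r/z)²]^(−5/2)
r/z = 0.19/5.3 = 0.035849; [1+(r/z)²]^(−5/2) = 0.99679.
Δσ_z = 3×1350/(2π×5.3²) × 0.99679 = 22.947 × 0.99679 = 22.87 kPa

Δσ_z ≈ 22.9 kPa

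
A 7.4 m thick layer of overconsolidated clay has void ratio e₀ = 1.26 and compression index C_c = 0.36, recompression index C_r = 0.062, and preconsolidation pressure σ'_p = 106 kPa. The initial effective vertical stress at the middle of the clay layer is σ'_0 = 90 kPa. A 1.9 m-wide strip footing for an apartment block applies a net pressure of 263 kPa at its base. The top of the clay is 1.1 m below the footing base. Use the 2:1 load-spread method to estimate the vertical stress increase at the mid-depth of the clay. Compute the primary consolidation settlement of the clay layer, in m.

S_c ≈ 0.24 m

Mid-depth of clay below the footing base: z = 1.1 + 7.4/2 = 4.8 m.
Stress increase at mid-clay by the 2:1 spreading method:
Δσ = qB/(B+z) = 263×1.9/(1.9+4.8) = 74.582 kPa
Final effective stress: σ'_f = 90 + 74.582 = 164.58 kPa.
σ'_f = 164.58 > σ'_p = 106 kPa, so the stress path crosses the preconsolidation pressure — recompression up to σ'_p, then virgin compression beyond:
S_c = H/(1+e₀)·[C_r·log₁₀(σ'_p/σ'_0) + C_c·log₁₀(σ'_f/σ'_p)]
    = 7.4/2.26 × [0.062×log₁₀(106/90) + 0.36×log₁₀(164.58/106)]
    = 3.2743 × [0.0044059 + 0.068786] = 0.2397 m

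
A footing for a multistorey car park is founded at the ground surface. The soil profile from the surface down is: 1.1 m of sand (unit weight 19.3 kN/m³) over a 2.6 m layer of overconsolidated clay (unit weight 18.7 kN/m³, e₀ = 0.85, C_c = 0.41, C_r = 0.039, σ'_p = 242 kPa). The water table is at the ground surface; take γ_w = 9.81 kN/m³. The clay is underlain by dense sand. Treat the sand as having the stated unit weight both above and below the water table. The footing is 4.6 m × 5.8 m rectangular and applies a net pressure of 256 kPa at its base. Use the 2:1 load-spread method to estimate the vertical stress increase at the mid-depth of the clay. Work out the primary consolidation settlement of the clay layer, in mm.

S_c ≈ 44.2 mm

Mid-depth of clay below the ground surface: z = 1.1 + 2.6/2 = 2.4 m.
Total vertical stress at mid-clay: σ_v = 19.3×1.1 + 18.7×1.3 = 45.54 kPa.
Pore pressure: u = 9.81×(2.4 − 0) = 23.544 kPa.
Initial effective stress: σ'_0 = σ_v − u = 45.54 − 23.544 = 21.996 kPa.
Stress increase at mid-clay by the 2:1 spreading method:
Δσ = qBL/((B+z)(L+z)) = 256×4.6×5.8/((4.6+2.4)(5.8+2.4)) = 118.99 kPa
Final effective stress: σ'_f = 21.996 + 118.99 = 140.99 kPa.
σ'_f = 140.99 ≤ σ'_p = 242 kPa, so the clay remains overconsolidated and only the recompression index applies:
S_c = C_r·H/(1+e₀)·log₁₀(σ'_f/σ'_0) = 0.039×2.6/1.85×log₁₀(140.99/21.996)
    = 0.054811 × 0.80684 = 0.04422 m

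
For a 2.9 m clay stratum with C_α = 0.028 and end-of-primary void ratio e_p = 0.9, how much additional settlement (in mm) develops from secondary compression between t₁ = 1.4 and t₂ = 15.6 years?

Secondary compression: S_s = C_α·H/(1+e_p)·log₁₀(t₂/t₁)
S_s = 0.028×2.9/(1+0.9)×log₁₀(15.6/1.4)
    = 0.04274 × 1.047 = 0.04475 m

S_s ≈ 44.7 mm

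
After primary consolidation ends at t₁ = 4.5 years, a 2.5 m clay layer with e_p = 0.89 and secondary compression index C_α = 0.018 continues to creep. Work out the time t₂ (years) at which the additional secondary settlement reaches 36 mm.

t₂ ≈ 146 years

S_s = C_α·H/(1+e_p)·log₁₀(t₂/t₁) ⇒ log₁₀(t₂/t₁) = S_s·(1+e_p)/(C_α·H).
log₁₀(t₂/t₁) = 0.036 × (1+0.89) / (0.018×2.5) = 1.512
t₂ = t₁ × 10^1.512 = 4.5 × 32.51 = 146.3 years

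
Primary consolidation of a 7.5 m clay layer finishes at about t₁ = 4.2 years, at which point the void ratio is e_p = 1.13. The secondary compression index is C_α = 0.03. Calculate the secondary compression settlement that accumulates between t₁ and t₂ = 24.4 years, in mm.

Secondary compression: S_s = C_α·H/(1+e_p)·log₁₀(t₂/t₁)
S_s = 0.03×7.5/(1+1.13)×log₁₀(24.4/4.2)
    = 0.1056 × 0.7641 = 0.08072 m

S_s ≈ 80.7 mm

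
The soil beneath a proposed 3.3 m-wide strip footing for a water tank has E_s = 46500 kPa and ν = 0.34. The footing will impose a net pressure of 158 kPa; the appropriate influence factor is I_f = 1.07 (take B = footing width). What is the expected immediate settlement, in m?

Immediate (elastic) settlement: S_e = q·B·(1−ν²)/E_s · I_f.
S_e = 158 × 3.3 × (1 − 0.34²) / 46500 × 1.07
    = 158 × 3.3 × 0.8844 / 46500 × 1.07
    = 0.01061 m

S_e ≈ 0.0106 m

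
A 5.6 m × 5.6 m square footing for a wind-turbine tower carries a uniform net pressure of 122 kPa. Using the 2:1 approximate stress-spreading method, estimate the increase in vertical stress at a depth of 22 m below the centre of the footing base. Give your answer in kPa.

By the 2:1 method the load spreads at 1 horizontal : 2 vertical, so at depth z the loaded area has grown by z in each plan dimension:
Δσ = qBL/((B+z)(L+z)) = 122×5.6×5.6/((5.6+22)(5.6+22)) = 5.0225 kPa

Δσ_z ≈ 5.02 kPa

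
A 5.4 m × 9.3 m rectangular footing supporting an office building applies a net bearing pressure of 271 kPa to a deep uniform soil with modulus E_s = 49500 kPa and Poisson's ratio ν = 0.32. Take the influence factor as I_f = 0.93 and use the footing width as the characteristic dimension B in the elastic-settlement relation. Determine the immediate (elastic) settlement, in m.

Immediate (elastic) settlement: S_e = q·B·(1−ν²)/E_s · I_f.
S_e = 271 × 5.4 × (1 − 0.32²) / 49500 × 0.93
    = 271 × 5.4 × 0.8976 / 49500 × 0.93
    = 0.02468 m

S_e ≈ 0.0247 m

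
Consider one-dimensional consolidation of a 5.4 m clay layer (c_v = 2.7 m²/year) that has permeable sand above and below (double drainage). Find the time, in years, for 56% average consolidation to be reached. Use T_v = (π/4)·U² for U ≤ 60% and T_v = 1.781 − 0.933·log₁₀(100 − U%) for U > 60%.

Drainage path length: H_d = H/2 = 2.7 m (double drainage).
U ≤ 60%: T_v = (π/4)·U² = (π/4)×0.56² = 0.2463.
t = T_v·H_d²/c_v = 0.2463×2.7²/2.7 = 0.665 years.

t ≈ 0.665 years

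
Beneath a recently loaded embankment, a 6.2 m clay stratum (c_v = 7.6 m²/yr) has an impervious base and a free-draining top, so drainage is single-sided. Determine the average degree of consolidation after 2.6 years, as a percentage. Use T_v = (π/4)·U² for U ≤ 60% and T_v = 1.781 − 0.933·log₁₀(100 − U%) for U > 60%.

Drainage path length: H_d = H = 6.2 m (single drainage).
T_v = c_v·t/H_d² = 7.6×2.6/6.2² = 0.51405.
T_v = 0.51405 corresponds to the U > 60% branch:
U = 1 − 10^((1.781 − T_v)/0.933)/100 = 0.772

U ≈ 77.2 %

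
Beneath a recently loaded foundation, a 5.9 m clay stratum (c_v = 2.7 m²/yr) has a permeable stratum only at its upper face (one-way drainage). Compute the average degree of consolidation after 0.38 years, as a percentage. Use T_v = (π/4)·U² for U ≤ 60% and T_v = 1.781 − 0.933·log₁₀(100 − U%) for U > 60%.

Drainage path length: H_d = H = 5.9 m (single drainage).
T_v = c_v·t/H_d² = 2.7×0.38/5.9² = 0.029474.
T_v = 0.029474 corresponds to the U ≤ 60% branch:
U = √(4T_v/π) = 0.1937

U ≈ 19.4 %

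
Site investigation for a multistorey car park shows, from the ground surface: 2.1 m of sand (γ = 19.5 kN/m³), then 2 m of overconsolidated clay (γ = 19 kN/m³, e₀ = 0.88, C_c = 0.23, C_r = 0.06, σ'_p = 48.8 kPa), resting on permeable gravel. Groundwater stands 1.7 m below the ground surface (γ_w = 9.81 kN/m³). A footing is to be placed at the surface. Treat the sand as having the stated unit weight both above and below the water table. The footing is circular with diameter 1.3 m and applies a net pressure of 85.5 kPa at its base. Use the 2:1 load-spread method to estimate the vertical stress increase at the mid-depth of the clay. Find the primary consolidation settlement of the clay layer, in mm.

Mid-depth of clay below the ground surface: z = 2.1 + 2/2 = 3.1 m.
Total vertical stress at mid-clay: σ_v = 19.5×2.1 + 19×1 = 59.95 kPa.
Pore pressure: u = 9.81×(3.1 − 1.7) = 13.734 kPa.
Initial effective stress: σ'_0 = σ_v − u = 59.95 − 13.734 = 46.216 kPa.
Stress increase at mid-clay by the 2:1 spreading method:
Δσ ≈ qD²/(D+z)² = 85.5×1.3²/(1.3+3.1)² = 7.4636 kPa
Final effective stress: σ'_f = 46.216 + 7.4636 = 53.68 kPa.
σ'_f = 53.68 > σ'_p = 48.8 kPa, so the stress path crosses the preconsolidation pressure — recompression up to σ'_p, then virgin compression beyond:
S_c = H/(1+e₀)·[C_r·log₁₀(σ'_p/σ'_0) + C_c·log₁₀(σ'_f/σ'_p)]
    = 2/1.88 × [0.06×log₁₀(48.8/46.216) + 0.23×log₁₀(53.68/48.8)]
    = 1.0638 × [0.0014176 + 0.0095203] = 0.01164 m

S_c ≈ 11.6 mm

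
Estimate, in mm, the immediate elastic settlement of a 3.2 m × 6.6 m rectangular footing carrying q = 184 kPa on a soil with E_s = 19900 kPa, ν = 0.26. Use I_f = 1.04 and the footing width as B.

S_e ≈ 28.7 mm

Immediate (elastic) settlement: S_e = q·B·(1−ν²)/E_s · I_f.
S_e = 184 × 3.2 × (1 − 0.26²) / 19900 × 1.04
    = 184 × 3.2 × 0.9324 / 19900 × 1.04
    = 0.02869 m = 28.69 mm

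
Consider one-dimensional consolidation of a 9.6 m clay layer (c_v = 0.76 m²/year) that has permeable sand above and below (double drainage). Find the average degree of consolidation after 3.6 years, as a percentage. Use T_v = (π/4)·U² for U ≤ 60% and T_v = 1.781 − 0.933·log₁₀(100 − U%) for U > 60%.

U ≈ 38.9 %

Drainage path length: H_d = H/2 = 4.8 m (double drainage).
T_v = c_v·t/H_d² = 0.76×3.6/4.8² = 0.11875.
T_v = 0.11875 corresponds to the U ≤ 60% branch:
U = √(4T_v/π) = 0.3888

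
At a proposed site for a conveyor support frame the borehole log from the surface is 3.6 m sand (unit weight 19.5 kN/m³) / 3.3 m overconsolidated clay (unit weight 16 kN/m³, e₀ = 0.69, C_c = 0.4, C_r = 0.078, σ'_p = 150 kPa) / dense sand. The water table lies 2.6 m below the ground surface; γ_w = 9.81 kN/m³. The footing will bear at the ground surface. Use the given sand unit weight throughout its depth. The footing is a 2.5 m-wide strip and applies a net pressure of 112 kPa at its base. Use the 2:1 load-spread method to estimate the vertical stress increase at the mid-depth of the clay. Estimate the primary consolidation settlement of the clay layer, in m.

S_c ≈ 0.0273 m

Mid-depth of clay below the ground surface: z = 3.6 + 3.3/2 = 5.25 m.
Total vertical stress at mid-clay: σ_v = 19.5×3.6 + 16×1.65 = 96.6 kPa.
Pore pressure: u = 9.81×(5.25 − 2.6) = 25.997 kPa.
Initial effective stress: σ'_0 = σ_v − u = 96.6 − 25.997 = 70.603 kPa.
Stress increase at mid-clay by the 2:1 spreading method:
Δσ = qB/(B+z) = 112×2.5/(2.5+5.25) = 36.129 kPa
Final effective stress: σ'_f = 70.603 + 36.129 = 106.73 kPa.
σ'_f = 106.73 ≤ σ'_p = 150 kPa, so the clay remains overconsolidated and only the recompression index applies:
S_c = C_r·H/(1+e₀)·log₁₀(σ'_f/σ'_0) = 0.078×3.3/1.69×log₁₀(106.73/70.603)
    = 0.15231 × 0.17946 = 0.02733 m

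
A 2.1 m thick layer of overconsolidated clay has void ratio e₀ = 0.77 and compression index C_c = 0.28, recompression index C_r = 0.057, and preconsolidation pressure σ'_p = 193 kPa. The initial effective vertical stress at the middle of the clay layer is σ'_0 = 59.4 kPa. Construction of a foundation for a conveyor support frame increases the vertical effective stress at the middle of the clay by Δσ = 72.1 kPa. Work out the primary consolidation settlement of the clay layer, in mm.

S_c ≈ 23.3 mm

Final effective stress: σ'_f = 59.4 + 72.1 = 131.5 kPa.
σ'_f = 131.5 ≤ σ'_p = 193 kPa, so the clay remains overconsolidated and only the recompression index applies:
S_c = C_r·H/(1+e₀)·log₁₀(σ'_f/σ'_0) = 0.057×2.1/1.77×log₁₀(131.5/59.4)
    = 0.067625 × 0.34514 = 0.02334 m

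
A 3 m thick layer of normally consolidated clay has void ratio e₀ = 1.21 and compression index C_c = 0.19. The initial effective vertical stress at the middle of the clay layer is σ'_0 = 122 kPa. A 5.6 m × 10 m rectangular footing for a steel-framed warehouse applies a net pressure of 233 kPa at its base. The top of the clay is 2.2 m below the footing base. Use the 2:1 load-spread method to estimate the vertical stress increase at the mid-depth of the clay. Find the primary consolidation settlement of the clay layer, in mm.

Mid-depth of clay below the footing base: z = 2.2 + 3/2 = 3.7 m.
Stress increase at mid-clay by the 2:1 spreading method:
Δσ = qBL/((B+z)(L+z)) = 233×5.6×10/((5.6+3.7)(10+3.7)) = 102.41 kPa
Final effective stress: σ'_f = σ'_0 + Δσ = 122 + 102.41 = 224.41 kPa.
Normally consolidated clay, so the full stress increment lies on the virgin compression line:
S_c = C_c·H/(1+e₀)·log₁₀(σ'_f/σ'_0) = 0.19×3/(1+1.21)×log₁₀(224.41/122)
    = 0.25792 × 0.26468 = 0.06827 m

S_c ≈ 68.3 mm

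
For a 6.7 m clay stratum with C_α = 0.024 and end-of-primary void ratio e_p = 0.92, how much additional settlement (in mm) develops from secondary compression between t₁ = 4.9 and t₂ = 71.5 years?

S_s ≈ 97.5 mm

Secondary compression: S_s = C_α·H/(1+e_p)·log₁₀(t₂/t₁)
S_s = 0.024×6.7/(1+0.92)×log₁₀(71.5/4.9)
    = 0.08375 × 1.164 = 0.09749 m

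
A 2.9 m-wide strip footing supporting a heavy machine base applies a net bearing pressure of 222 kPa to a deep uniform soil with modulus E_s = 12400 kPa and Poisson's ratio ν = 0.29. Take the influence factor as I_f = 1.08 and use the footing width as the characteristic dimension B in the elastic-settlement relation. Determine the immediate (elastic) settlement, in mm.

S_e ≈ 51.4 mm

Immediate (elastic) settlement: S_e = q·B·(1−ν²)/E_s · I_f.
S_e = 222 × 2.9 × (1 − 0.29²) / 12400 × 1.08
    = 222 × 2.9 × 0.9159 / 12400 × 1.08
    = 0.05136 m = 51.36 mm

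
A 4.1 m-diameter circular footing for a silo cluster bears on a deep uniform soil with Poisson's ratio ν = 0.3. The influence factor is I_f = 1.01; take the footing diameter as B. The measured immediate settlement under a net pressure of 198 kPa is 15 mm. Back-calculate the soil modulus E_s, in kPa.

E_s ≈ 49700 kPa

S_e = q·B·(1−ν²)/E_s · I_f  ⇒  E_s = q·B·(1−ν²)·I_f / S_e.
E_s = 198 × 4.1 × 0.91 × 1.01 / 0.015 = 49740 kPa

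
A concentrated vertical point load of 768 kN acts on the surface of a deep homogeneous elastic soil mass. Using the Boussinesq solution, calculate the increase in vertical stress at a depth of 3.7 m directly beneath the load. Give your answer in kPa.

Δσ_z ≈ 26.8 kPa

Boussinesq vertical stress below a point load on an elastic half-space:
Δσ_z = 3P/(2πz²) · [1 + (r/z)²]^(−5/2)
r/z = 0/3.7 = 0; [1+(r/z)²]^(−5/2) = 1.
Δσ_z = 3×768/(2π×3.7²) × 1 = 26.785 × 1 = 26.79 kPa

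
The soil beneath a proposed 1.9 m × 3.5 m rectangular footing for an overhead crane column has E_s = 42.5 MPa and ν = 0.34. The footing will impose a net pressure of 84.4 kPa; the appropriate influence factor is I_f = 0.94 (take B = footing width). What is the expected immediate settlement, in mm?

Immediate (elastic) settlement: S_e = q·B·(1−ν²)/E_s · I_f.
E_s = 42.5 MPa = 42500 kPa.
S_e = 84.4 × 1.9 × (1 − 0.34²) / 42500 × 0.94
    = 84.4 × 1.9 × 0.8844 / 42500 × 0.94
    = 0.003137 m = 3.137 mm

S_e ≈ 3.14 mm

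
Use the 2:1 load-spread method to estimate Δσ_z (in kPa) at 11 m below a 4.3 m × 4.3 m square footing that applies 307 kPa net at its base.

By the 2:1 method the load spreads at 1 horizontal : 2 vertical, so at depth z the loaded area has grown by z in each plan dimension:
Δσ = qBL/((B+z)(L+z)) = 307×4.3×4.3/((4.3+11)(4.3+11)) = 24.249 kPa

Δσ_z ≈ 24.2 kPa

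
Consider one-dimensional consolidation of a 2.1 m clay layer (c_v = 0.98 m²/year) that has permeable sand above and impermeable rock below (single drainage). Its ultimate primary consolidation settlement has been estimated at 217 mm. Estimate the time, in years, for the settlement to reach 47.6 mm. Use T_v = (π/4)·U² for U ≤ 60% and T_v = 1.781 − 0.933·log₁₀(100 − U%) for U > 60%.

Drainage path length: H_d = H = 2.1 m (single drainage).
U = S(t)/S_ult = 47.6/217 = 0.2194.
U ≤ 60%: T_v = (π/4)·U² = (π/4)×0.21935² = 0.037791.
t = T_v·H_d²/c_v = 0.037791×2.1²/0.98 = 0.1701 years.

t ≈ 0.17 years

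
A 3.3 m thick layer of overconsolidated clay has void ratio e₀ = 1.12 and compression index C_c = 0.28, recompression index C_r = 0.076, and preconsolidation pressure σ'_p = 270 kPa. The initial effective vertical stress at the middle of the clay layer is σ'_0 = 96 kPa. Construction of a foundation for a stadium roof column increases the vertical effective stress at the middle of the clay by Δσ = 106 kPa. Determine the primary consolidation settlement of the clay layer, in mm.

S_c ≈ 38.2 mm

Final effective stress: σ'_f = 96 + 106 = 202 kPa.
σ'_f = 202 ≤ σ'_p = 270 kPa, so the clay remains overconsolidated and only the recompression index applies:
S_c = C_r·H/(1+e₀)·log₁₀(σ'_f/σ'_0) = 0.076×3.3/2.12×log₁₀(202/96)
    = 0.1183 × 0.32308 = 0.03822 m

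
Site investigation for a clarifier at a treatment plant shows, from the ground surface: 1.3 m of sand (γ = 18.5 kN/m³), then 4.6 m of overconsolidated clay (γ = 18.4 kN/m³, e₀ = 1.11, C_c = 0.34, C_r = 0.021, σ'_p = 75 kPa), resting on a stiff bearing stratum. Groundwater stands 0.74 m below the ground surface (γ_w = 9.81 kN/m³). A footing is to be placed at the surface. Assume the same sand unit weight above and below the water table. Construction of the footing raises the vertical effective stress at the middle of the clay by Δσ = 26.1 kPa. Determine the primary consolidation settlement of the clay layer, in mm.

Mid-depth of clay below the ground surface: z = 1.3 + 4.6/2 = 3.6 m.
Total vertical stress at mid-clay: σ_v = 18.5×1.3 + 18.4×2.3 = 66.37 kPa.
Pore pressure: u = 9.81×(3.6 − 0.74) = 28.057 kPa.
Initial effective stress: σ'_0 = σ_v − u = 66.37 − 28.057 = 38.313 kPa.
Final effective stress: σ'_f = 38.313 + 26.1 = 64.413 kPa.
σ'_f = 64.413 ≤ σ'_p = 75 kPa, so the clay remains overconsolidated and only the recompression index applies:
S_c = C_r·H/(1+e₀)·log₁₀(σ'_f/σ'_0) = 0.021×4.6/2.11×log₁₀(64.413/38.313)
    = 0.045782 × 0.22563 = 0.01033 m

S_c ≈ 10.3 mm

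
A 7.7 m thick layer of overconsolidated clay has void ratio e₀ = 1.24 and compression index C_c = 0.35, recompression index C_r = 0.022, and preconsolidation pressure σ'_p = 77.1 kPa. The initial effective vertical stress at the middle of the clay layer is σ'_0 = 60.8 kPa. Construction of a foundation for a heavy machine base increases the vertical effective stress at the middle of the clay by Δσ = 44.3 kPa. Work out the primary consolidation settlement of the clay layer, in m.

S_c ≈ 0.17 m

Final effective stress: σ'_f = 60.8 + 44.3 = 105.1 kPa.
σ'_f = 105.1 > σ'_p = 77.1 kPa, so the stress path crosses the preconsolidation pressure — recompression up to σ'_p, then virgin compression beyond:
S_c = H/(1+e₀)·[C_r·log₁₀(σ'_p/σ'_0) + C_c·log₁₀(σ'_f/σ'_p)]
    = 7.7/2.24 × [0.022×log₁₀(77.1/60.8) + 0.35×log₁₀(105.1/77.1)]
    = 3.4375 × [0.0022693 + 0.047092] = 0.1697 m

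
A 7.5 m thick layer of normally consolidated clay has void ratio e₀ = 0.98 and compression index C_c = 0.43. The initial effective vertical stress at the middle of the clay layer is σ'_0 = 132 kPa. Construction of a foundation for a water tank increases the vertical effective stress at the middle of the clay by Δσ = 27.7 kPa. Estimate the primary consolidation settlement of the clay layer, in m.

S_c ≈ 0.135 m

Final effective stress: σ'_f = σ'_0 + Δσ = 132 + 27.7 = 159.7 kPa.
Normally consolidated clay, so the full stress increment lies on the virgin compression line:
S_c = C_c·H/(1+e₀)·log₁₀(σ'_f/σ'_0) = 0.43×7.5/(1+0.98)×log₁₀(159.7/132)
    = 1.6288 × 0.082731 = 0.1348 m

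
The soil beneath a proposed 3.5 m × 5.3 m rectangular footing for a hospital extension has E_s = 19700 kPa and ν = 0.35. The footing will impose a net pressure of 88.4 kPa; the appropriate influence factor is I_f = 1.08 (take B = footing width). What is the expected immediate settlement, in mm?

S_e ≈ 14.9 mm

Immediate (elastic) settlement: S_e = q·B·(1−ν²)/E_s · I_f.
S_e = 88.4 × 3.5 × (1 − 0.35²) / 19700 × 1.08
    = 88.4 × 3.5 × 0.8775 / 19700 × 1.08
    = 0.01488 m = 14.88 mm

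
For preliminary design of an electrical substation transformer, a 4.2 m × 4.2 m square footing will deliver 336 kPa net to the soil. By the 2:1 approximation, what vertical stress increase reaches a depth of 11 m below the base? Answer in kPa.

By the 2:1 method the load spreads at 1 horizontal : 2 vertical, so at depth z the loaded area has grown by z in each plan dimension:
Δσ = qBL/((B+z)(L+z)) = 336×4.2×4.2/((4.2+11)(4.2+11)) = 25.654 kPa

Δσ_z ≈ 25.7 kPa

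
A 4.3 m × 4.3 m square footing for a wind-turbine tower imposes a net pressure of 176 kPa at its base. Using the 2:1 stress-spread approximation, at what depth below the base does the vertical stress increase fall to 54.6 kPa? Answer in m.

2:1 spreading — at depth z the loaded area has grown by z in each plan dimension:
qB²/(B+z)² = Δσ_z ⇒ z = B(√(q/Δσ_z) − 1) = 4.3×(√(176/54.6) − 1) = 3.42 m

z ≈ 3.42 m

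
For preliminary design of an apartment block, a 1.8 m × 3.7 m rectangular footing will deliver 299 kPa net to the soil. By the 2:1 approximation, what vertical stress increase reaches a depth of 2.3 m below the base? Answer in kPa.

By the 2:1 method the load spreads at 1 horizontal : 2 vertical, so at depth z the loaded area has grown by z in each plan dimension:
Δσ = qBL/((B+z)(L+z)) = 299×1.8×3.7/((1.8+2.3)(3.7+2.3)) = 80.949 kPa

Δσ_z ≈ 80.9 kPa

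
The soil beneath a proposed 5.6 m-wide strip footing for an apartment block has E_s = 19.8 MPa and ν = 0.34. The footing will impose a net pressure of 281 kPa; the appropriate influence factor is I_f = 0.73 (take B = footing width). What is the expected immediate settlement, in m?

Immediate (elastic) settlement: S_e = q·B·(1−ν²)/E_s · I_f.
E_s = 19.8 MPa = 19800 kPa.
S_e = 281 × 5.6 × (1 − 0.34²) / 19800 × 0.73
    = 281 × 5.6 × 0.8844 / 19800 × 0.73
    = 0.05131 m

S_e ≈ 0.0513 m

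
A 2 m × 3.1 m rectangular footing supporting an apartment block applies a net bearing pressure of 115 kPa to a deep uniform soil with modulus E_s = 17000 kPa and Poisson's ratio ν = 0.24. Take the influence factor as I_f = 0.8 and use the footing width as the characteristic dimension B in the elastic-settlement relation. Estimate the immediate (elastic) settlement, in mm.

Immediate (elastic) settlement: S_e = q·B·(1−ν²)/E_s · I_f.
S_e = 115 × 2 × (1 − 0.24²) / 17000 × 0.8
    = 115 × 2 × 0.9424 / 17000 × 0.8
    = 0.0102 m = 10.2 mm

S_e ≈ 10.2 mm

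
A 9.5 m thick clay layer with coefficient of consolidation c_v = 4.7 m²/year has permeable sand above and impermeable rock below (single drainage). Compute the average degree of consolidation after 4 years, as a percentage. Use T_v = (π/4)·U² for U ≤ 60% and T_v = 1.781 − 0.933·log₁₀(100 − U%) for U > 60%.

Drainage path length: H_d = H = 9.5 m (single drainage).
T_v = c_v·t/H_d² = 4.7×4/9.5² = 0.20831.
T_v = 0.20831 corresponds to the U ≤ 60% branch:
U = √(4T_v/π) = 0.515

U ≈ 51.5 %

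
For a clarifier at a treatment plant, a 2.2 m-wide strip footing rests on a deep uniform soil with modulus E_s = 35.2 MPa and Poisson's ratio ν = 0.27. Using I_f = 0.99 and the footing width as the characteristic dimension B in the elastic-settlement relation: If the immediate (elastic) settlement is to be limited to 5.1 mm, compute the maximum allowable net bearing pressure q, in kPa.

E_s = 35.2 MPa = 35200 kPa.
S_e = q·B·(1−ν²)/E_s · I_f  ⇒  q = S_e·E_s / (B·(1−ν²)·I_f).
q = 0.0051 × 35200 / (2.2 × 0.9271 × 0.99) = 88.91 kPa

q ≈ 88.9 kPa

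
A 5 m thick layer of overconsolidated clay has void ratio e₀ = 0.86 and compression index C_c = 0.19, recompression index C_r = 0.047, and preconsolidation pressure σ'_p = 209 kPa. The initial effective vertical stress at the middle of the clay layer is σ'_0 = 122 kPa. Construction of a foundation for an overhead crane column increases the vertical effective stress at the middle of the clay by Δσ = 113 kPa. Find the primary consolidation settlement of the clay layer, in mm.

S_c ≈ 55.5 mm

Final effective stress: σ'_f = 122 + 113 = 235 kPa.
σ'_f = 235 > σ'_p = 209 kPa, so the stress path crosses the preconsolidation pressure — recompression up to σ'_p, then virgin compression beyond:
S_c = H/(1+e₀)·[C_r·log₁₀(σ'_p/σ'_0) + C_c·log₁₀(σ'_f/σ'_p)]
    = 5/1.86 × [0.047×log₁₀(209/122) + 0.19×log₁₀(235/209)]
    = 2.6882 × [0.010988 + 0.0096751] = 0.05555 m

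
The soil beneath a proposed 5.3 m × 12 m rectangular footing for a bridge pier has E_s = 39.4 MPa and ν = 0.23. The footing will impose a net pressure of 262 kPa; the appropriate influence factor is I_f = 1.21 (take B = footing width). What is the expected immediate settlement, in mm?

Immediate (elastic) settlement: S_e = q·B·(1−ν²)/E_s · I_f.
E_s = 39.4 MPa = 39400 kPa.
S_e = 262 × 5.3 × (1 − 0.23²) / 39400 × 1.21
    = 262 × 5.3 × 0.9471 / 39400 × 1.21
    = 0.04039 m = 40.39 mm

S_e ≈ 40.4 mm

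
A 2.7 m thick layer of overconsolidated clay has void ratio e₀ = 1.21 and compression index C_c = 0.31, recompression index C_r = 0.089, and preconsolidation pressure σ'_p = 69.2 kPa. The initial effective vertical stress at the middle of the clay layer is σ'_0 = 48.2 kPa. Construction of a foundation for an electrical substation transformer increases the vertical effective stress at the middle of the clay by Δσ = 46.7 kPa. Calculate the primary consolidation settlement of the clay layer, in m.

Final effective stress: σ'_f = 48.2 + 46.7 = 94.9 kPa.
σ'_f = 94.9 > σ'_p = 69.2 kPa, so the stress path crosses the preconsolidation pressure — recompression up to σ'_p, then virgin compression beyond:
S_c = H/(1+e₀)·[C_r·log₁₀(σ'_p/σ'_0) + C_c·log₁₀(σ'_f/σ'_p)]
    = 2.7/2.21 × [0.089×log₁₀(69.2/48.2) + 0.31×log₁₀(94.9/69.2)]
    = 1.2217 × [0.013978 + 0.04252] = 0.06902 m

S_c ≈ 0.069 m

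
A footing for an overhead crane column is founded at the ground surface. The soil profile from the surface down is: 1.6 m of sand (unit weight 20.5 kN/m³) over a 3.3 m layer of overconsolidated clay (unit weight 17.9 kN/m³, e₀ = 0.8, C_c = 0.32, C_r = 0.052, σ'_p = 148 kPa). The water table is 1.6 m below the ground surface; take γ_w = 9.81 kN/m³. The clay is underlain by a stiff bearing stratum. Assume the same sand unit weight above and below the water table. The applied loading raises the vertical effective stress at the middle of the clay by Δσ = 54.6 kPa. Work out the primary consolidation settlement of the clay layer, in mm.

S_c ≈ 32.3 mm

Mid-depth of clay below the ground surface: z = 1.6 + 3.3/2 = 3.25 m.
Total vertical stress at mid-clay: σ_v = 20.5×1.6 + 17.9×1.65 = 62.335 kPa.
Pore pressure: u = 9.81×(3.25 − 1.6) = 16.186 kPa.
Initial effective stress: σ'_0 = σ_v − u = 62.335 − 16.186 = 46.149 kPa.
Final effective stress: σ'_f = 46.149 + 54.6 = 100.75 kPa.
σ'_f = 100.75 ≤ σ'_p = 148 kPa, so the clay remains overconsolidated and only the recompression index applies:
S_c = C_r·H/(1+e₀)·log₁₀(σ'_f/σ'_0) = 0.052×3.3/1.8×log₁₀(100.75/46.149)
    = 0.095332 × 0.33908 = 0.03233 m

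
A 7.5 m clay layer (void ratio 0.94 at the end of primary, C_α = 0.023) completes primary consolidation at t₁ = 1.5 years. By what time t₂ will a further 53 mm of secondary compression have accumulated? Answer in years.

t₂ ≈ 5.92 years

S_s = C_α·H/(1+e_p)·log₁₀(t₂/t₁) ⇒ log₁₀(t₂/t₁) = S_s·(1+e_p)/(C_α·H).
log₁₀(t₂/t₁) = 0.053 × (1+0.94) / (0.023×7.5) = 0.5961
t₂ = t₁ × 10^0.5961 = 1.5 × 3.945 = 5.918 years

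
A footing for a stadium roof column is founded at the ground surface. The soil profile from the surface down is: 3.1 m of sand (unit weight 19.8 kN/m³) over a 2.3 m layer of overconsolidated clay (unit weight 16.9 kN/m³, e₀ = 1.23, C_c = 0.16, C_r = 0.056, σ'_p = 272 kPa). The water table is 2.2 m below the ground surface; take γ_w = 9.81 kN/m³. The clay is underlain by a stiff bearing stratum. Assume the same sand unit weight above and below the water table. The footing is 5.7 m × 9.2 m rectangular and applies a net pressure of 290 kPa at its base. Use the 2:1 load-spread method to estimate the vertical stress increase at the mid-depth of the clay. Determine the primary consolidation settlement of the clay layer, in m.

Mid-depth of clay below the ground surface: z = 3.1 + 2.3/2 = 4.25 m.
Total vertical stress at mid-clay: σ_v = 19.8×3.1 + 16.9×1.15 = 80.815 kPa.
Pore pressure: u = 9.81×(4.25 − 2.2) = 20.11 kPa.
Initial effective stress: σ'_0 = σ_v − u = 80.815 − 20.11 = 60.705 kPa.
Stress increase at mid-clay by the 2:1 spreading method:
Δσ = qBL/((B+z)(L+z)) = 290×5.7×9.2/((5.7+4.25)(9.2+4.25)) = 113.64 kPa
Final effective stress: σ'_f = 60.705 + 113.64 = 174.34 kPa.
σ'_f = 174.34 ≤ σ'_p = 272 kPa, so the clay remains overconsolidated and only the recompression index applies:
S_c = C_r·H/(1+e₀)·log₁₀(σ'_f/σ'_0) = 0.056×2.3/2.23×log₁₀(174.34/60.705)
    = 0.057758 × 0.45817 = 0.02646 m

S_c ≈ 0.0265 m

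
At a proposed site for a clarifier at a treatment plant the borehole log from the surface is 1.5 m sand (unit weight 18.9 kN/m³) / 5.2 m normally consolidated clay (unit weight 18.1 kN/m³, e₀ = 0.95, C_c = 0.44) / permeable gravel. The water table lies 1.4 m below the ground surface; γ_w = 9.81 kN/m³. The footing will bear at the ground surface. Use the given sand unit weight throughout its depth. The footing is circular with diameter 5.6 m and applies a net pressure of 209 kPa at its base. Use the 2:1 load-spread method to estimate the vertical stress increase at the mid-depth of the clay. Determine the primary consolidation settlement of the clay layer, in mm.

S_c ≈ 451 mm

Mid-depth of clay below the ground surface: z = 1.5 + 5.2/2 = 4.1 m.
Total vertical stress at mid-clay: σ_v = 18.9×1.5 + 18.1×2.6 = 75.41 kPa.
Pore pressure: u = 9.81×(4.1 − 1.4) = 26.487 kPa.
Initial effective stress: σ'_0 = σ_v − u = 75.41 − 26.487 = 48.923 kPa.
Stress increase at mid-clay by the 2:1 spreading method:
Δσ ≈ qD²/(D+z)² = 209×5.6²/(5.6+4.1)² = 69.659 kPa
Final effective stress: σ'_f = σ'_0 + Δσ = 48.923 + 69.659 = 118.58 kPa.
Normally consolidated clay, so the full stress increment lies on the virgin compression line:
S_c = C_c·H/(1+e₀)·log₁₀(σ'_f/σ'_0) = 0.44×5.2/(1+0.95)×log₁₀(118.58/48.923)
    = 1.1733 × 0.3845 = 0.4511 m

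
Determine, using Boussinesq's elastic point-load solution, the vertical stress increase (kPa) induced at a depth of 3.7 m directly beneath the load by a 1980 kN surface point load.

Boussinesq vertical stress below a point load on an elastic half-space:
Δσ_z = 3P/(2πz²) · [1 + (r/z)²]^(−5/2)
r/z = 0/3.7 = 0; [1+(r/z)²]^(−5/2) = 1.
Δσ_z = 3×1980/(2π×3.7²) × 1 = 69.056 × 1 = 69.06 kPa

Δσ_z ≈ 69.1 kPa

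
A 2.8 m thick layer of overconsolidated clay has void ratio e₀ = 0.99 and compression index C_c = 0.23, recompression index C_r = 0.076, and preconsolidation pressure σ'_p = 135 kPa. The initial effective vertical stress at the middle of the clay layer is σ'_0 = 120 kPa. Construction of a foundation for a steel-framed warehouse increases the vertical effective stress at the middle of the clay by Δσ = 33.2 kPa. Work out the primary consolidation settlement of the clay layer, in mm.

S_c ≈ 23.2 mm

Final effective stress: σ'_f = 120 + 33.2 = 153.2 kPa.
σ'_f = 153.2 > σ'_p = 135 kPa, so the stress path crosses the preconsolidation pressure — recompression up to σ'_p, then virgin compression beyond:
S_c = H/(1+e₀)·[C_r·log₁₀(σ'_p/σ'_0) + C_c·log₁₀(σ'_f/σ'_p)]
    = 2.8/1.99 × [0.076×log₁₀(135/120) + 0.23×log₁₀(153.2/135)]
    = 1.407 × [0.0038876 + 0.012633] = 0.02324 m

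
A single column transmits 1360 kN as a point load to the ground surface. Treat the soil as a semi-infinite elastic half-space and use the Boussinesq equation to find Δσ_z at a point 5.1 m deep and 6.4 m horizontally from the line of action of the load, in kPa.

Boussinesq vertical stress below a point load on an elastic half-space:
Δσ_z = 3P/(2πz²) · [1 + (r/z)²]^(−5/2)
r/z = 6.4/5.1 = 1.2549; [1+(r/z)²]^(−5/2) = 0.094005.
Δσ_z = 3×1360/(2π×5.1²) × 0.094005 = 24.965 × 0.094005 = 2.347 kPa

Δσ_z ≈ 2.35 kPa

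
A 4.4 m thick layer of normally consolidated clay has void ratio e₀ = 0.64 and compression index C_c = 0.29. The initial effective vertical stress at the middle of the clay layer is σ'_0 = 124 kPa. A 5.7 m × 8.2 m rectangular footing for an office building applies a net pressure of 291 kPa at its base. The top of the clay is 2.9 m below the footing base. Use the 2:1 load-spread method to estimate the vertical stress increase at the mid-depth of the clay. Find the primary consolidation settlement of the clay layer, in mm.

Mid-depth of clay below the footing base: z = 2.9 + 4.4/2 = 5.1 m.
Stress increase at mid-clay by the 2:1 spreading method:
Δσ = qBL/((B+z)(L+z)) = 291×5.7×8.2/((5.7+5.1)(8.2+5.1)) = 94.69 kPa
Final effective stress: σ'_f = σ'_0 + Δσ = 124 + 94.69 = 218.69 kPa.
Normally consolidated clay, so the full stress increment lies on the virgin compression line:
S_c = C_c·H/(1+e₀)·log₁₀(σ'_f/σ'_0) = 0.29×4.4/(1+0.64)×log₁₀(218.69/124)
    = 0.77805 × 0.24641 = 0.1917 m

S_c ≈ 192 mm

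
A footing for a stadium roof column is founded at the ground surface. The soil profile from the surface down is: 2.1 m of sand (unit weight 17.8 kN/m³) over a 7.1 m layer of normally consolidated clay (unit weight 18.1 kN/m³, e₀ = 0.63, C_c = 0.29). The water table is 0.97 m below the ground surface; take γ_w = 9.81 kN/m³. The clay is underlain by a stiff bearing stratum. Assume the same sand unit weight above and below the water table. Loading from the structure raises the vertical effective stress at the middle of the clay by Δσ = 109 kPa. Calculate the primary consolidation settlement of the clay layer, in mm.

S_c ≈ 595 mm

Mid-depth of clay below the ground surface: z = 2.1 + 7.1/2 = 5.65 m.
Total vertical stress at mid-clay: σ_v = 17.8×2.1 + 18.1×3.55 = 101.63 kPa.
Pore pressure: u = 9.81×(5.65 − 0.97) = 45.911 kPa.
Initial effective stress: σ'_0 = σ_v − u = 101.63 − 45.911 = 55.719 kPa.
Final effective stress: σ'_f = σ'_0 + Δσ = 55.719 + 109 = 164.72 kPa.
Normally consolidated clay, so the full stress increment lies on the virgin compression line:
S_c = C_c·H/(1+e₀)·log₁₀(σ'_f/σ'_0) = 0.29×7.1/(1+0.63)×log₁₀(164.72/55.719)
    = 1.2632 × 0.47074 = 0.5946 m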